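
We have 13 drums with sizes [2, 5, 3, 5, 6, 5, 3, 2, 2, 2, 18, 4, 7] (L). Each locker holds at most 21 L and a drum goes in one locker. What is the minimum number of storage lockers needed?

4

Total = 18 + 7 + 6 + 5 + 5 + 5 + 4 + 3 + 3 + 2 + 2 + 2 + 2 = 64 L.
Lower bound: ⌈64/21⌉ = 4 storage lockers.
A packing using 4 storage lockers:
  locker 1: 18 + 3 = 21
  locker 2: 7 + 6 + 5 + 3 = 21
  locker 3: 5 + 5 + 4 + 2 + 2 + 2 = 20
  locker 4: 2 = 2
This matches the lower bound, so 4 is optimal.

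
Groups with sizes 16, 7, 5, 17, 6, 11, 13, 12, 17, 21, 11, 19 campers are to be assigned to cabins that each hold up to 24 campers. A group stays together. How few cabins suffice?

Total = 21 + 19 + 17 + 17 + 16 + 13 + 12 + 11 + 11 + 7 + 6 + 5 = 155 campers.
Lower bound: ⌈155/24⌉ = 7 cabins.
A packing using 7 cabins:
  cabin 1: 21 = 21
  cabin 2: 19 + 5 = 24
  cabin 3: 17 + 7 = 24
  cabin 4: 17 + 6 = 23
  cabin 5: 16 = 16
  cabin 6: 13 + 11 = 24
  cabin 7: 12 + 11 = 23
This matches the lower bound, so 7 is optimal.

7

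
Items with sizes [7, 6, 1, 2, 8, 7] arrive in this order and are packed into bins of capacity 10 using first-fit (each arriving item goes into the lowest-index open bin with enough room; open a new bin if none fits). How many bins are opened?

  7 → bin 1 (new)  [load 7/10]
  6 → bin 2 (new)  [load 6/10]
  1 → bin 1  [load 8/10]
  2 → bin 1  [load 10/10]
  8 → bin 3 (new)  [load 8/10]
  7 → bin 4 (new)  [load 7/10]
4 bins opened.

4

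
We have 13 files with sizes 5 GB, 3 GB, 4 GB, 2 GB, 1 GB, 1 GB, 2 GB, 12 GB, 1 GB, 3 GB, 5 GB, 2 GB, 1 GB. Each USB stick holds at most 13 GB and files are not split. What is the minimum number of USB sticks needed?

Total = 12 + 5 + 5 + 4 + 3 + 3 + 2 + 2 + 2 + 1 + 1 + 1 + 1 = 42 GB.
Lower bound: ⌈42/13⌉ = 4 USB sticks.
A packing using 4 USB sticks:
  USB stick 1: 12 + 1 = 13
  USB stick 2: 5 + 5 + 3 = 13
  USB stick 3: 4 + 3 + 2 + 2 + 2 = 13
  USB stick 4: 1 + 1 + 1 = 3
This matches the lower bound, so 4 is optimal.

4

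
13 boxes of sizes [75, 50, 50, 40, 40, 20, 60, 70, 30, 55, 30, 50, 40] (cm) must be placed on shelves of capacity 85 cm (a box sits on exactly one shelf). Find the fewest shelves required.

9

Total = 75 + 70 + 60 + 55 + 50 + 50 + 50 + 40 + 40 + 40 + 30 + 30 + 20 = 610 cm.
Lower bound: ⌈610/85⌉ = 8 shelves.
A packing using 9 shelves:
  shelf 1: 75 = 75
  shelf 2: 70 = 70
  shelf 3: 60 + 20 = 80
  shelf 4: 55 + 30 = 85
  shelf 5: 50 + 30 = 80
  shelf 6: 50 = 50
  shelf 7: 50 = 50
  shelf 8: 40 + 40 = 80
  shelf 9: 40 = 40
No arrangement into 8 shelves stays within capacity, so 9 is optimal.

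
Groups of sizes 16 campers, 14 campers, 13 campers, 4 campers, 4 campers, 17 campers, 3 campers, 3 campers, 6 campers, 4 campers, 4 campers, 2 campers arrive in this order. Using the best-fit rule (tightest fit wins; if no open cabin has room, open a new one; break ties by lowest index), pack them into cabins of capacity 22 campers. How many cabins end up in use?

  16 → cabin 1 (new)  [load 16/22]
  14 → cabin 2 (new)  [load 14/22]
  13 → cabin 3 (new)  [load 13/22]
  4 → cabin 1  [load 20/22]
  4 → cabin 2  [load 18/22]
  17 → cabin 4 (new)  [load 17/22]
  3 → cabin 2  [load 21/22]
  3 → cabin 4  [load 20/22]
  6 → cabin 3  [load 19/22]
  4 → cabin 5 (new)  [load 4/22]
  4 → cabin 5  [load 8/22]
  2 → cabin 1  [load 22/22]
5 cabins opened.

5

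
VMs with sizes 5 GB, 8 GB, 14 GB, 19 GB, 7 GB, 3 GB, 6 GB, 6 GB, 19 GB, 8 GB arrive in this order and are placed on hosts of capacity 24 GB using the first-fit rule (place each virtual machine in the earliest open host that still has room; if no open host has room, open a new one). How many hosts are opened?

  5 → host 1 (new)  [load 5/24]
  8 → host 1  [load 13/24]
  14 → host 2 (new)  [load 14/24]
  19 → host 3 (new)  [load 19/24]
  7 → host 1  [load 20/24]
  3 → host 1  [load 23/24]
  6 → host 2  [load 20/24]
  6 → host 4 (new)  [load 6/24]
  19 → host 5 (new)  [load 19/24]
  8 → host 4  [load 14/24]
5 hosts opened.

5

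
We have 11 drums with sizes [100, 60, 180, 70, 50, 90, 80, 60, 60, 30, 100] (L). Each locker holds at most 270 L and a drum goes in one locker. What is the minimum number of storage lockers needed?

4

Total = 180 + 100 + 100 + 90 + 80 + 70 + 60 + 60 + 60 + 50 + 30 = 880 L.
Lower bound: ⌈880/270⌉ = 4 storage lockers.
A packing using 4 storage lockers:
  locker 1: 180 + 90 = 270
  locker 2: 100 + 100 + 70 = 270
  locker 3: 80 + 60 + 60 + 60 = 260
  locker 4: 50 + 30 = 80
This matches the lower bound, so 4 is optimal.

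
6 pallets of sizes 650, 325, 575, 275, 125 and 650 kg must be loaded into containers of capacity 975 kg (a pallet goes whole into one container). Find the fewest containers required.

Total = 650 + 650 + 575 + 325 + 275 + 125 = 2600 kg.
Lower bound: ⌈2600/975⌉ = 3 containers.
A packing using 3 containers:
  container 1: 650 + 325 = 975
  container 2: 650 + 275 = 925
  container 3: 575 + 125 = 700
This matches the lower bound, so 3 is optimal.

3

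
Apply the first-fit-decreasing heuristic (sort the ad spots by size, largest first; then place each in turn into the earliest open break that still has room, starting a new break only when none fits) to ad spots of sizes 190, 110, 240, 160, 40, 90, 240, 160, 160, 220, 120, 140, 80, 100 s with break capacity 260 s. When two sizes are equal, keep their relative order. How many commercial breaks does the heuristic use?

Sorted descending: 240, 240, 220, 190, 160, 160, 160, 140, 120, 110, 100, 90, 80, 40.
  240 → break 1 (new)  [load 240/260]
  240 → break 2 (new)  [load 240/260]
  220 → break 3 (new)  [load 220/260]
  190 → break 4 (new)  [load 190/260]
  160 → break 5 (new)  [load 160/260]
  160 → break 6 (new)  [load 160/260]
  160 → break 7 (new)  [load 160/260]
  140 → break 8 (new)  [load 140/260]
  120 → break 8  [load 260/260]
  110 → break 9 (new)  [load 110/260]
  100 → break 5  [load 260/260]
  90 → break 6  [load 250/260]
  80 → break 7  [load 240/260]
  40 → break 3  [load 260/260]
9 commercial breaks opened.

9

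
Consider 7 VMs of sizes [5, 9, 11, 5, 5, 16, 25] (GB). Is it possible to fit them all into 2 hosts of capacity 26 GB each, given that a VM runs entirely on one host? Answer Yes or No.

No

Total = 76 GB; ⌈76/26⌉ = 3.
At least 3 hosts are required, but only 2 are allowed.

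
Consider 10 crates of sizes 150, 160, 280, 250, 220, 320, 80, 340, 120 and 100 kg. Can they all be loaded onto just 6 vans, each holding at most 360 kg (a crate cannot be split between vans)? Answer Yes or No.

Yes

A valid assignment using 6 vans:
  van 1: 340 = 340
  van 2: 320 = 320
  van 3: 280 + 80 = 360
  van 4: 250 + 100 = 350
  van 5: 220 + 120 = 340
  van 6: 160 + 150 = 310
Every load is within 360 kg, so 6 vans suffice.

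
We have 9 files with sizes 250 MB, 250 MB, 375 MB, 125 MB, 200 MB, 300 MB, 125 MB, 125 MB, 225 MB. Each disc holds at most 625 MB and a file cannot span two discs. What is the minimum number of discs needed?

4

Total = 375 + 300 + 250 + 250 + 225 + 200 + 125 + 125 + 125 = 1975 MB.
Lower bound: ⌈1975/625⌉ = 4 discs.
A packing using 4 discs:
  disc 1: 375 + 250 = 625
  disc 2: 300 + 250 = 550
  disc 3: 225 + 200 + 125 = 550
  disc 4: 125 + 125 = 250
This matches the lower bound, so 4 is optimal.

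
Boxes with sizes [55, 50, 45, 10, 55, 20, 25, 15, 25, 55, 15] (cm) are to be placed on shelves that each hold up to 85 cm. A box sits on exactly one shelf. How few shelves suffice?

Total = 55 + 55 + 55 + 50 + 45 + 25 + 25 + 20 + 15 + 15 + 10 = 370 cm.
Lower bound: ⌈370/85⌉ = 5 shelves.
A packing using 5 shelves:
  shelf 1: 55 + 25 = 80
  shelf 2: 55 + 25 = 80
  shelf 3: 55 + 20 + 10 = 85
  shelf 4: 50 + 15 + 15 = 80
  shelf 5: 45 = 45
This matches the lower bound, so 5 is optimal.

5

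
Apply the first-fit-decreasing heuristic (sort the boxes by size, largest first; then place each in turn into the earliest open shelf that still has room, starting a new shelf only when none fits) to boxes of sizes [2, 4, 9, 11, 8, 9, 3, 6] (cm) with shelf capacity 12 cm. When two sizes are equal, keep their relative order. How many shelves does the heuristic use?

5

Sorted descending: 11, 9, 9, 8, 6, 4, 3, 2.
  11 → shelf 1 (new)  [load 11/12]
  9 → shelf 2 (new)  [load 9/12]
  9 → shelf 3 (new)  [load 9/12]
  8 → shelf 4 (new)  [load 8/12]
  6 → shelf 5 (new)  [load 6/12]
  4 → shelf 4  [load 12/12]
  3 → shelf 2  [load 12/12]
  2 → shelf 3  [load 11/12]
5 shelves opened.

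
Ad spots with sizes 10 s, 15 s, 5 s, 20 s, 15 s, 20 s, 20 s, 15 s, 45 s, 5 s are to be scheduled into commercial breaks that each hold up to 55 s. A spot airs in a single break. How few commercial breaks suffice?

4

Total = 45 + 20 + 20 + 20 + 15 + 15 + 15 + 10 + 5 + 5 = 170 s.
Lower bound: ⌈170/55⌉ = 4 commercial breaks.
A packing using 4 commercial breaks:
  break 1: 45 + 10 = 55
  break 2: 20 + 20 + 15 = 55
  break 3: 20 + 15 + 15 + 5 = 55
  break 4: 5 = 5
This matches the lower bound, so 4 is optimal.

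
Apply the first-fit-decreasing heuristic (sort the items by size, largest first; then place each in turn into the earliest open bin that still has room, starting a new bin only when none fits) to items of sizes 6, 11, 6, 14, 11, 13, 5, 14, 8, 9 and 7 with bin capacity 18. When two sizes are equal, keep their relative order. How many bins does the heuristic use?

7

Sorted descending: 14, 14, 13, 11, 11, 9, 8, 7, 6, 6, 5.
  14 → bin 1 (new)  [load 14/18]
  14 → bin 2 (new)  [load 14/18]
  13 → bin 3 (new)  [load 13/18]
  11 → bin 4 (new)  [load 11/18]
  11 → bin 5 (new)  [load 11/18]
  9 → bin 6 (new)  [load 9/18]
  8 → bin 6  [load 17/18]
  7 → bin 4  [load 18/18]
  6 → bin 5  [load 17/18]
  6 → bin 7 (new)  [load 6/18]
  5 → bin 3  [load 18/18]
7 bins opened.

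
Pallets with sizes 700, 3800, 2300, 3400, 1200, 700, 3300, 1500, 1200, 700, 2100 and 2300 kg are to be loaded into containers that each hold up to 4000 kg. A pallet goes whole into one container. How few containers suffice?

Total = 3800 + 3400 + 3300 + 2300 + 2300 + 2100 + 1500 + 1200 + 1200 + 700 + 700 + 700 = 23200 kg.
Lower bound: ⌈23200/4000⌉ = 6 containers.
A packing using 7 containers:
  container 1: 3800 = 3800
  container 2: 3400 = 3400
  container 3: 3300 + 700 = 4000
  container 4: 2300 + 1500 = 3800
  container 5: 2300 + 1200 = 3500
  container 6: 2100 + 1200 + 700 = 4000
  container 7: 700 = 700
No arrangement into 6 containers stays within capacity, so 7 is optimal.

7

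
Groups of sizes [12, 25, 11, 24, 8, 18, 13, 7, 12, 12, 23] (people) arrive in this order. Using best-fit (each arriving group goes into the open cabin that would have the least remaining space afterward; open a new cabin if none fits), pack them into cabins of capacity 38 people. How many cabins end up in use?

5

  12 → cabin 1 (new)  [load 12/38]
  25 → cabin 1  [load 37/38]
  11 → cabin 2 (new)  [load 11/38]
  24 → cabin 2  [load 35/38]
  8 → cabin 3 (new)  [load 8/38]
  18 → cabin 3  [load 26/38]
  13 → cabin 4 (new)  [load 13/38]
  7 → cabin 3  [load 33/38]
  12 → cabin 4  [load 25/38]
  12 → cabin 4  [load 37/38]
  23 → cabin 5 (new)  [load 23/38]
5 cabins opened.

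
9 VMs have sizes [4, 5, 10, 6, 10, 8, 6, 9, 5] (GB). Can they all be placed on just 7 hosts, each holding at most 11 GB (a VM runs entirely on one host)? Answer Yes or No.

Yes

A valid assignment using 7 hosts:
  host 1: 10 = 10
  host 2: 10 = 10
  host 3: 9 = 9
  host 4: 8 = 8
  host 5: 6 + 5 = 11
  host 6: 6 + 5 = 11
  host 7: 4 = 4
Every load is within 11 GB, so 7 hosts suffice.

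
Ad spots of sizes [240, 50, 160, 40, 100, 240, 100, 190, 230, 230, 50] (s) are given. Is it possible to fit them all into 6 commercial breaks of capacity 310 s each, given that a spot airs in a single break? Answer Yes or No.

Yes

A valid assignment using 6 commercial breaks:
  break 1: 240 + 50 = 290
  break 2: 240 + 50 = 290
  break 3: 230 + 40 = 270
  break 4: 230 = 230
  break 5: 190 + 100 = 290
  break 6: 160 + 100 = 260
Every load is within 310 s, so 6 commercial breaks suffice.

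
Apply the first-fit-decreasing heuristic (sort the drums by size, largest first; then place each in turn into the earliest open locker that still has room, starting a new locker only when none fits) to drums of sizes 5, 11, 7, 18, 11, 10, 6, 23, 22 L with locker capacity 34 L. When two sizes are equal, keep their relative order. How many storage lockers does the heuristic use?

Sorted descending: 23, 22, 18, 11, 11, 10, 7, 6, 5.
  23 → locker 1 (new)  [load 23/34]
  22 → locker 2 (new)  [load 22/34]
  18 → locker 3 (new)  [load 18/34]
  11 → locker 1  [load 34/34]
  11 → locker 2  [load 33/34]
  10 → locker 3  [load 28/34]
  7 → locker 4 (new)  [load 7/34]
  6 → locker 3  [load 34/34]
  5 → locker 4  [load 12/34]
4 storage lockers opened.

4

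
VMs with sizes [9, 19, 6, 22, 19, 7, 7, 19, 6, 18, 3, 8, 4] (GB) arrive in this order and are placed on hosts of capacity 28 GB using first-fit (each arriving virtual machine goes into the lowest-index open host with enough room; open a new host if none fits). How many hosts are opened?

6

  9 → host 1 (new)  [load 9/28]
  19 → host 1  [load 28/28]
  6 → host 2 (new)  [load 6/28]
  22 → host 2  [load 28/28]
  19 → host 3 (new)  [load 19/28]
  7 → host 3  [load 26/28]
  7 → host 4 (new)  [load 7/28]
  19 → host 4  [load 26/28]
  6 → host 5 (new)  [load 6/28]
  18 → host 5  [load 24/28]
  3 → host 5  [load 27/28]
  8 → host 6 (new)  [load 8/28]
  4 → host 6  [load 12/28]
6 hosts opened.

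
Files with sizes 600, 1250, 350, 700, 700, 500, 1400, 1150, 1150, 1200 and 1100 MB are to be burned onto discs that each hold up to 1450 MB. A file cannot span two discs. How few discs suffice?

8

Total = 1400 + 1250 + 1200 + 1150 + 1150 + 1100 + 700 + 700 + 600 + 500 + 350 = 10100 MB.
Lower bound: ⌈10100/1450⌉ = 7 discs.
A packing using 8 discs:
  disc 1: 1400 = 1400
  disc 2: 1250 = 1250
  disc 3: 1200 = 1200
  disc 4: 1150 = 1150
  disc 5: 1150 = 1150
  disc 6: 1100 + 350 = 1450
  disc 7: 700 + 700 = 1400
  disc 8: 600 + 500 = 1100
No arrangement into 7 discs stays within capacity, so 8 is optimal.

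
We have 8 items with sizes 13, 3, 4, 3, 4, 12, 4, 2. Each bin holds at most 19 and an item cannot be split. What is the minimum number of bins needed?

Total = 13 + 12 + 4 + 4 + 4 + 3 + 3 + 2 = 45.
Lower bound: ⌈45/19⌉ = 3 bins.
A packing using 3 bins:
  bin 1: 13 + 4 + 2 = 19
  bin 2: 12 + 4 + 3 = 19
  bin 3: 4 + 3 = 7
This matches the lower bound, so 3 is optimal.

3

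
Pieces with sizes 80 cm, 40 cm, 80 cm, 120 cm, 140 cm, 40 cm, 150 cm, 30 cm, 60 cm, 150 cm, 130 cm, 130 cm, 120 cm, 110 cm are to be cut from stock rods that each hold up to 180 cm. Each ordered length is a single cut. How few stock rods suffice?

9

Total = 150 + 150 + 140 + 130 + 130 + 120 + 120 + 110 + 80 + 80 + 60 + 40 + 40 + 30 = 1380 cm.
Lower bound: ⌈1380/180⌉ = 8 stock rods.
A packing using 9 stock rods:
  stock rod 1: 150 + 30 = 180
  stock rod 2: 150 = 150
  stock rod 3: 140 + 40 = 180
  stock rod 4: 130 + 40 = 170
  stock rod 5: 130 = 130
  stock rod 6: 120 + 60 = 180
  stock rod 7: 120 = 120
  stock rod 8: 110 = 110
  stock rod 9: 80 + 80 = 160
No arrangement into 8 stock rods stays within capacity, so 9 is optimal.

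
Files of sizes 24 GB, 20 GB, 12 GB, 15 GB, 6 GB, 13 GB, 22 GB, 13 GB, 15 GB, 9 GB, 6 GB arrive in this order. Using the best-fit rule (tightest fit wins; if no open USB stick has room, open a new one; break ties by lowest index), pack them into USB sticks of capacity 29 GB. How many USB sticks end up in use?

  24 → USB stick 1 (new)  [load 24/29]
  20 → USB stick 2 (new)  [load 20/29]
  12 → USB stick 3 (new)  [load 12/29]
  15 → USB stick 3  [load 27/29]
  6 → USB stick 2  [load 26/29]
  13 → USB stick 4 (new)  [load 13/29]
  22 → USB stick 5 (new)  [load 22/29]
  13 → USB stick 4  [load 26/29]
  15 → USB stick 6 (new)  [load 15/29]
  9 → USB stick 6  [load 24/29]
  6 → USB stick 5  [load 28/29]
6 USB sticks opened.

6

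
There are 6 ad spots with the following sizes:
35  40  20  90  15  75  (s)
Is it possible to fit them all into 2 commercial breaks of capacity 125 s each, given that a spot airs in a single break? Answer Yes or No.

No

Total = 275 s; ⌈275/125⌉ = 3.
At least 3 commercial breaks are required, but only 2 are allowed.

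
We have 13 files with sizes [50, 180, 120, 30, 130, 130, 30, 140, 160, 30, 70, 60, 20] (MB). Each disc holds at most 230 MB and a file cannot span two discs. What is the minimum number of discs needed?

6

Total = 180 + 160 + 140 + 130 + 130 + 120 + 70 + 60 + 50 + 30 + 30 + 30 + 20 = 1150 MB.
Lower bound: ⌈1150/230⌉ = 5 discs.
Also, 6 files each exceed 115 MB, and no two of those can share a disc, so at least 6 discs are needed.
A packing using 6 discs:
  disc 1: 180 + 50 = 230
  disc 2: 160 + 70 = 230
  disc 3: 140 + 60 + 30 = 230
  disc 4: 130 + 30 + 30 + 20 = 210
  disc 5: 130 = 130
  disc 6: 120 = 120
This matches the lower bound, so 6 is optimal.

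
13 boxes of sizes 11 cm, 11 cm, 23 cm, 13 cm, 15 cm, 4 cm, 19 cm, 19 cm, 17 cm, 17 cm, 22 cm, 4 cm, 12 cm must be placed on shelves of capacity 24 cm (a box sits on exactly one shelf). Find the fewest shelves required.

9

Total = 23 + 22 + 19 + 19 + 17 + 17 + 15 + 13 + 12 + 11 + 11 + 4 + 4 = 187 cm.
Lower bound: ⌈187/24⌉ = 8 shelves.
A packing using 9 shelves:
  shelf 1: 23 = 23
  shelf 2: 22 = 22
  shelf 3: 19 + 4 = 23
  shelf 4: 19 + 4 = 23
  shelf 5: 17 = 17
  shelf 6: 17 = 17
  shelf 7: 15 = 15
  shelf 8: 13 + 11 = 24
  shelf 9: 12 + 11 = 23
No arrangement into 8 shelves stays within capacity, so 9 is optimal.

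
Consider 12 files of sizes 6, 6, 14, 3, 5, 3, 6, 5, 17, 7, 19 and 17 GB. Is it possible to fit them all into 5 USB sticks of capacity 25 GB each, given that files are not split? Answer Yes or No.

Yes

A valid assignment using 5 USB sticks:
  USB stick 1: 19 + 6 = 25
  USB stick 2: 17 + 7 = 24
  USB stick 3: 17 + 6 = 23
  USB stick 4: 14 + 6 + 5 = 25
  USB stick 5: 5 + 3 + 3 = 11
Every load is within 25 GB, so 5 USB sticks suffice.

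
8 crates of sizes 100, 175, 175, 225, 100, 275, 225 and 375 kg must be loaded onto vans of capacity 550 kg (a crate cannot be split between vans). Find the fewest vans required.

Total = 375 + 275 + 225 + 225 + 175 + 175 + 100 + 100 = 1650 kg.
Lower bound: ⌈1650/550⌉ = 3 vans.
A packing using 3 vans:
  van 1: 375 + 175 = 550
  van 2: 275 + 175 + 100 = 550
  van 3: 225 + 225 + 100 = 550
This matches the lower bound, so 3 is optimal.

3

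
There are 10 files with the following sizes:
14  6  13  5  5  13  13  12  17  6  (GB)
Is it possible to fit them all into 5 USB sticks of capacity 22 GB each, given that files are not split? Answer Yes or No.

No

Total = 104 GB; ⌈104/22⌉ = 5.
6 files each exceed half the capacity and cannot share a USB stick, forcing at least 6 USB sticks.
At least 6 USB sticks are required, but only 5 are allowed.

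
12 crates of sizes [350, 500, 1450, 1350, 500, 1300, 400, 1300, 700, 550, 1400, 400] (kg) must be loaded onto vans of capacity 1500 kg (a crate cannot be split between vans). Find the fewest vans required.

8

Total = 1450 + 1400 + 1350 + 1300 + 1300 + 700 + 550 + 500 + 500 + 400 + 400 + 350 = 10200 kg.
Lower bound: ⌈10200/1500⌉ = 7 vans.
A packing using 8 vans:
  van 1: 1450 = 1450
  van 2: 1400 = 1400
  van 3: 1350 = 1350
  van 4: 1300 = 1300
  van 5: 1300 = 1300
  van 6: 700 + 550 = 1250
  van 7: 500 + 500 + 400 = 1400
  van 8: 400 + 350 = 750
No arrangement into 7 vans stays within capacity, so 8 is optimal.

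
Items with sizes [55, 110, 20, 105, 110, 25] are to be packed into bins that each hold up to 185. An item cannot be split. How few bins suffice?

Total = 110 + 110 + 105 + 55 + 25 + 20 = 425.
Lower bound: ⌈425/185⌉ = 3 bins.
A packing using 3 bins:
  bin 1: 110 + 55 + 20 = 185
  bin 2: 110 + 25 = 135
  bin 3: 105 = 105
This matches the lower bound, so 3 is optimal.

3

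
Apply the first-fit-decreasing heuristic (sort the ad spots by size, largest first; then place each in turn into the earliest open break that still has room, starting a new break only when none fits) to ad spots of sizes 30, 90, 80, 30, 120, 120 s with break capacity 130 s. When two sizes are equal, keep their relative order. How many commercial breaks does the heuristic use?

4

Sorted descending: 120, 120, 90, 80, 30, 30.
  120 → break 1 (new)  [load 120/130]
  120 → break 2 (new)  [load 120/130]
  90 → break 3 (new)  [load 90/130]
  80 → break 4 (new)  [load 80/130]
  30 → break 3  [load 120/130]
  30 → break 4  [load 110/130]
4 commercial breaks opened.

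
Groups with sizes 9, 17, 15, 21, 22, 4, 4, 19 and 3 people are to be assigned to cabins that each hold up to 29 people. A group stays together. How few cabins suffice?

5

Total = 22 + 21 + 19 + 17 + 15 + 9 + 4 + 4 + 3 = 114 people.
Lower bound: ⌈114/29⌉ = 4 cabins.
Also, 5 groups each exceed 29/2 people, and no two of those can share a cabin, so at least 5 cabins are needed.
A packing using 5 cabins:
  cabin 1: 22 + 4 + 3 = 29
  cabin 2: 21 + 4 = 25
  cabin 3: 19 + 9 = 28
  cabin 4: 17 = 17
  cabin 5: 15 = 15
This matches the lower bound, so 5 is optimal.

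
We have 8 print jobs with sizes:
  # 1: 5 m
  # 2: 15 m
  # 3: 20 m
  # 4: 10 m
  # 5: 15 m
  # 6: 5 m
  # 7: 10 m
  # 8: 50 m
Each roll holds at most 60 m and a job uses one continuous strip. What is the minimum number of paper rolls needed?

Total = 50 + 20 + 15 + 15 + 10 + 10 + 5 + 5 = 130 m.
Lower bound: ⌈130/60⌉ = 3 paper rolls.
A packing using 3 paper rolls:
  roll 1: 50 + 10 = 60
  roll 2: 20 + 15 + 15 + 10 = 60
  roll 3: 5 + 5 = 10
This matches the lower bound, so 3 is optimal.

3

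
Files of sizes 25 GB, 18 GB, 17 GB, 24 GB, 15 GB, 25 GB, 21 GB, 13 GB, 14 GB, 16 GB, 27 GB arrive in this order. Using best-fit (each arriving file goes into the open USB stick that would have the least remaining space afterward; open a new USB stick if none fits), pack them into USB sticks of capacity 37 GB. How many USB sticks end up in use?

7

  25 → USB stick 1 (new)  [load 25/37]
  18 → USB stick 2 (new)  [load 18/37]
  17 → USB stick 2  [load 35/37]
  24 → USB stick 3 (new)  [load 24/37]
  15 → USB stick 4 (new)  [load 15/37]
  25 → USB stick 5 (new)  [load 25/37]
  21 → USB stick 4  [load 36/37]
  13 → USB stick 3  [load 37/37]
  14 → USB stick 6 (new)  [load 14/37]
  16 → USB stick 6  [load 30/37]
  27 → USB stick 7 (new)  [load 27/37]
7 USB sticks opened.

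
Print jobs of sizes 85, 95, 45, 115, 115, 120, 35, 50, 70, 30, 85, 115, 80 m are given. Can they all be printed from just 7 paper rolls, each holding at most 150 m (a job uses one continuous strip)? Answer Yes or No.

No

Total = 1040 m; ⌈1040/150⌉ = 7.
8 print jobs each exceed half the capacity and cannot share a roll, forcing at least 8 paper rolls.
At least 8 paper rolls are required, but only 7 are allowed.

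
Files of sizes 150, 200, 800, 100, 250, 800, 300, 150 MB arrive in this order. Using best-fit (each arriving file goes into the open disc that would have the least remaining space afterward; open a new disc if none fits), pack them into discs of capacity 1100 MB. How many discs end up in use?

  150 → disc 1 (new)  [load 150/1100]
  200 → disc 1  [load 350/1100]
  800 → disc 2 (new)  [load 800/1100]
  100 → disc 2  [load 900/1100]
  250 → disc 1  [load 600/1100]
  800 → disc 3 (new)  [load 800/1100]
  300 → disc 3  [load 1100/1100]
  150 → disc 2  [load 1050/1100]
3 discs opened.

3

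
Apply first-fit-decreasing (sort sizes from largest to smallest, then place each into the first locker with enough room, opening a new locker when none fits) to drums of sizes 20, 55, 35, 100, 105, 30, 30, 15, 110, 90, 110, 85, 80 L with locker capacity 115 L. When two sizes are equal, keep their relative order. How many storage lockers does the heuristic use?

8

Sorted descending: 110, 110, 105, 100, 90, 85, 80, 55, 35, 30, 30, 20, 15.
  110 → locker 1 (new)  [load 110/115]
  110 → locker 2 (new)  [load 110/115]
  105 → locker 3 (new)  [load 105/115]
  100 → locker 4 (new)  [load 100/115]
  90 → locker 5 (new)  [load 90/115]
  85 → locker 6 (new)  [load 85/115]
  80 → locker 7 (new)  [load 80/115]
  55 → locker 8 (new)  [load 55/115]
  35 → locker 7  [load 115/115]
  30 → locker 6  [load 115/115]
  30 → locker 8  [load 85/115]
  20 → locker 5  [load 110/115]
  15 → locker 4  [load 115/115]
8 storage lockers opened.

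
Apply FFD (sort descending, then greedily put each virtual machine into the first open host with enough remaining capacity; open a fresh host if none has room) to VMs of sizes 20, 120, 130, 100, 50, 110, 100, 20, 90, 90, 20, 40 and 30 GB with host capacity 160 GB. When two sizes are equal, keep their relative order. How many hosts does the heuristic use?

Sorted descending: 130, 120, 110, 100, 100, 90, 90, 50, 40, 30, 20, 20, 20.
  130 → host 1 (new)  [load 130/160]
  120 → host 2 (new)  [load 120/160]
  110 → host 3 (new)  [load 110/160]
  100 → host 4 (new)  [load 100/160]
  100 → host 5 (new)  [load 100/160]
  90 → host 6 (new)  [load 90/160]
  90 → host 7 (new)  [load 90/160]
  50 → host 3  [load 160/160]
  40 → host 2  [load 160/160]
  30 → host 1  [load 160/160]
  20 → host 4  [load 120/160]
  20 → host 4  [load 140/160]
  20 → host 4  [load 160/160]
7 hosts opened.

7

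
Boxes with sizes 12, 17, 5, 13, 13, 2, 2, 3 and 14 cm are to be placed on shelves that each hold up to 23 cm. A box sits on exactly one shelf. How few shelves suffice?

5

Total = 17 + 14 + 13 + 13 + 12 + 5 + 3 + 2 + 2 = 81 cm.
Lower bound: ⌈81/23⌉ = 4 shelves.
Also, 5 boxes each exceed 23/2 cm, and no two of those can share a shelf, so at least 5 shelves are needed.
A packing using 5 shelves:
  shelf 1: 17 + 5 = 22
  shelf 2: 14 + 3 + 2 + 2 = 21
  shelf 3: 13 = 13
  shelf 4: 13 = 13
  shelf 5: 12 = 12
This matches the lower bound, so 5 is optimal.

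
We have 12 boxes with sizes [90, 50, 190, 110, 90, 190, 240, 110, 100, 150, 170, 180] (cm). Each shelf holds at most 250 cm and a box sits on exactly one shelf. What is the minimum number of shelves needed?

8

Total = 240 + 190 + 190 + 180 + 170 + 150 + 110 + 110 + 100 + 90 + 90 + 50 = 1670 cm.
Lower bound: ⌈1670/250⌉ = 7 shelves.
A packing using 8 shelves:
  shelf 1: 240 = 240
  shelf 2: 190 + 50 = 240
  shelf 3: 190 = 190
  shelf 4: 180 = 180
  shelf 5: 170 = 170
  shelf 6: 150 + 100 = 250
  shelf 7: 110 + 110 = 220
  shelf 8: 90 + 90 = 180
No arrangement into 7 shelves stays within capacity, so 8 is optimal.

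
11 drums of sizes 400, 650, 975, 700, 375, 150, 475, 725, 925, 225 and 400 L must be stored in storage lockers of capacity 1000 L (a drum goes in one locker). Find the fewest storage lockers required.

7

Total = 975 + 925 + 725 + 700 + 650 + 475 + 400 + 400 + 375 + 225 + 150 = 6000 L.
Lower bound: ⌈6000/1000⌉ = 6 storage lockers.
A packing using 7 storage lockers:
  locker 1: 975 = 975
  locker 2: 925 = 925
  locker 3: 725 + 225 = 950
  locker 4: 700 + 150 = 850
  locker 5: 650 = 650
  locker 6: 475 + 400 = 875
  locker 7: 400 + 375 = 775
No arrangement into 6 storage lockers stays within capacity, so 7 is optimal.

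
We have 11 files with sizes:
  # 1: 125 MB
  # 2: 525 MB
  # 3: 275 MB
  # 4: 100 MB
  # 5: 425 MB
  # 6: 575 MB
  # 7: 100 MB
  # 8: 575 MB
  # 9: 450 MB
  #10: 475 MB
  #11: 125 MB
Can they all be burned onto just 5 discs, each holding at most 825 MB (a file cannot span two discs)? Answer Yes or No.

No

Total = 3750 MB; ⌈3750/825⌉ = 5.
6 files each exceed half the capacity and cannot share a disc, forcing at least 6 discs.
At least 6 discs are required, but only 5 are allowed.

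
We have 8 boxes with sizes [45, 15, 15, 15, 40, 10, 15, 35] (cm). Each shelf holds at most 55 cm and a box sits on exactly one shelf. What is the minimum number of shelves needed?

Total = 45 + 40 + 35 + 15 + 15 + 15 + 15 + 10 = 190 cm.
Lower bound: ⌈190/55⌉ = 4 shelves.
A packing using 4 shelves:
  shelf 1: 45 + 10 = 55
  shelf 2: 40 + 15 = 55
  shelf 3: 35 + 15 = 50
  shelf 4: 15 + 15 = 30
This matches the lower bound, so 4 is optimal.

4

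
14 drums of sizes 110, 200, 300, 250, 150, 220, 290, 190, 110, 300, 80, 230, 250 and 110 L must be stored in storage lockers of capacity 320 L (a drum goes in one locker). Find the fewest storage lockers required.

Total = 300 + 300 + 290 + 250 + 250 + 230 + 220 + 200 + 190 + 150 + 110 + 110 + 110 + 80 = 2790 L.
Lower bound: ⌈2790/320⌉ = 9 storage lockers.
A packing using 10 storage lockers:
  locker 1: 300 = 300
  locker 2: 300 = 300
  locker 3: 290 = 290
  locker 4: 250 = 250
  locker 5: 250 = 250
  locker 6: 230 + 80 = 310
  locker 7: 220 = 220
  locker 8: 200 + 110 = 310
  locker 9: 190 + 110 = 300
  locker 10: 150 + 110 = 260
No arrangement into 9 storage lockers stays within capacity, so 10 is optimal.

10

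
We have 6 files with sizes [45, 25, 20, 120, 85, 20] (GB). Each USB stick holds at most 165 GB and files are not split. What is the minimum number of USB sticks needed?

2

Total = 120 + 85 + 45 + 25 + 20 + 20 = 315 GB.
Lower bound: ⌈315/165⌉ = 2 USB sticks.
A packing using 2 USB sticks:
  USB stick 1: 120 + 45 = 165
  USB stick 2: 85 + 25 + 20 + 20 = 150
This matches the lower bound, so 2 is optimal.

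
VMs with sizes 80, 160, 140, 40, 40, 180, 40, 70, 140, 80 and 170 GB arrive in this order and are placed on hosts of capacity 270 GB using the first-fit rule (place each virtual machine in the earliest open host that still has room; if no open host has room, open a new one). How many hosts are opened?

  80 → host 1 (new)  [load 80/270]
  160 → host 1  [load 240/270]
  140 → host 2 (new)  [load 140/270]
  40 → host 2  [load 180/270]
  40 → host 2  [load 220/270]
  180 → host 3 (new)  [load 180/270]
  40 → host 2  [load 260/270]
  70 → host 3  [load 250/270]
  140 → host 4 (new)  [load 140/270]
  80 → host 4  [load 220/270]
  170 → host 5 (new)  [load 170/270]
5 hosts opened.

5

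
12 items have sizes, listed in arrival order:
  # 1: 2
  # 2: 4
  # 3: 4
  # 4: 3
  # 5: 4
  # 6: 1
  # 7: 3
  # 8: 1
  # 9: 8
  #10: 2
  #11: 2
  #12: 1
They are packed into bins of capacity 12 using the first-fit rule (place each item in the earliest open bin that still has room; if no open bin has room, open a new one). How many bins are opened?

  2 → bin 1 (new)  [load 2/12]
  4 → bin 1  [load 6/12]
  4 → bin 1  [load 10/12]
  3 → bin 2 (new)  [load 3/12]
  4 → bin 2  [load 7/12]
  1 → bin 1  [load 11/12]
  3 → bin 2  [load 10/12]
  1 → bin 1  [load 12/12]
  8 → bin 3 (new)  [load 8/12]
  2 → bin 2  [load 12/12]
  2 → bin 3  [load 10/12]
  1 → bin 3  [load 11/12]
3 bins opened.

3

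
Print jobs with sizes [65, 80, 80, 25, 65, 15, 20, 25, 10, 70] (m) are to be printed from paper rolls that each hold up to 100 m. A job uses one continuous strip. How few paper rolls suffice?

Total = 80 + 80 + 70 + 65 + 65 + 25 + 25 + 20 + 15 + 10 = 455 m.
Lower bound: ⌈455/100⌉ = 5 paper rolls.
A packing using 5 paper rolls:
  roll 1: 80 + 20 = 100
  roll 2: 80 + 15 = 95
  roll 3: 70 + 25 = 95
  roll 4: 65 + 25 + 10 = 100
  roll 5: 65 = 65
This matches the lower bound, so 5 is optimal.

5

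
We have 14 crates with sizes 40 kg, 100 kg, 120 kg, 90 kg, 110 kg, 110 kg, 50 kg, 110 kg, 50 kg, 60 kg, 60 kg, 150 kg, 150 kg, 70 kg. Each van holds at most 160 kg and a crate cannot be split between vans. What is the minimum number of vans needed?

9

Total = 150 + 150 + 120 + 110 + 110 + 110 + 100 + 90 + 70 + 60 + 60 + 50 + 50 + 40 = 1270 kg.
Lower bound: ⌈1270/160⌉ = 8 vans.
A packing using 9 vans:
  van 1: 150 = 150
  van 2: 150 = 150
  van 3: 120 + 40 = 160
  van 4: 110 + 50 = 160
  van 5: 110 + 50 = 160
  van 6: 110 = 110
  van 7: 100 + 60 = 160
  van 8: 90 + 70 = 160
  van 9: 60 = 60
No arrangement into 8 vans stays within capacity, so 9 is optimal.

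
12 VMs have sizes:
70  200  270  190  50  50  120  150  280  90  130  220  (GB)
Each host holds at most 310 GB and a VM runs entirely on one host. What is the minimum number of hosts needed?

7

Total = 280 + 270 + 220 + 200 + 190 + 150 + 130 + 120 + 90 + 70 + 50 + 50 = 1820 GB.
Lower bound: ⌈1820/310⌉ = 6 hosts.
A packing using 7 hosts:
  host 1: 280 = 280
  host 2: 270 = 270
  host 3: 220 + 90 = 310
  host 4: 200 + 70 = 270
  host 5: 190 + 120 = 310
  host 6: 150 + 130 = 280
  host 7: 50 + 50 = 100
No arrangement into 6 hosts stays within capacity, so 7 is optimal.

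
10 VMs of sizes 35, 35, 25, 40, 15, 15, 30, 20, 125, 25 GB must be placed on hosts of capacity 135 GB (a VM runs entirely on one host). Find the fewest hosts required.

3

Total = 125 + 40 + 35 + 35 + 30 + 25 + 25 + 20 + 15 + 15 = 365 GB.
Lower bound: ⌈365/135⌉ = 3 hosts.
A packing using 3 hosts:
  host 1: 125 = 125
  host 2: 40 + 35 + 35 + 25 = 135
  host 3: 30 + 25 + 20 + 15 + 15 = 105
This matches the lower bound, so 3 is optimal.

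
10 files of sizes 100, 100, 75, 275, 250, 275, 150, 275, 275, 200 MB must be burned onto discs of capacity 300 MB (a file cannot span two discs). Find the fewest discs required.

8

Total = 275 + 275 + 275 + 275 + 250 + 200 + 150 + 100 + 100 + 75 = 1975 MB.
Lower bound: ⌈1975/300⌉ = 7 discs.
A packing using 8 discs:
  disc 1: 275 = 275
  disc 2: 275 = 275
  disc 3: 275 = 275
  disc 4: 275 = 275
  disc 5: 250 = 250
  disc 6: 200 + 100 = 300
  disc 7: 150 + 100 = 250
  disc 8: 75 = 75
No arrangement into 7 discs stays within capacity, so 8 is optimal.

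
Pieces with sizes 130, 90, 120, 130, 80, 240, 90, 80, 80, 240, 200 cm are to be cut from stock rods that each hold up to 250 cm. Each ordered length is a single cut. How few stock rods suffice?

Total = 240 + 240 + 200 + 130 + 130 + 120 + 90 + 90 + 80 + 80 + 80 = 1480 cm.
Lower bound: ⌈1480/250⌉ = 6 stock rods.
A packing using 7 stock rods:
  stock rod 1: 240 = 240
  stock rod 2: 240 = 240
  stock rod 3: 200 = 200
  stock rod 4: 130 + 120 = 250
  stock rod 5: 130 + 90 = 220
  stock rod 6: 90 + 80 + 80 = 250
  stock rod 7: 80 = 80
No arrangement into 6 stock rods stays within capacity, so 7 is optimal.

7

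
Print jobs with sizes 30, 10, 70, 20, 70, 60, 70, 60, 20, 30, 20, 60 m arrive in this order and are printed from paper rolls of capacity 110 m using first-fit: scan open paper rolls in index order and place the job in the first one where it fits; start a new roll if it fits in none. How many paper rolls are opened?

6

  30 → roll 1 (new)  [load 30/110]
  10 → roll 1  [load 40/110]
  70 → roll 1  [load 110/110]
  20 → roll 2 (new)  [load 20/110]
  70 → roll 2  [load 90/110]
  60 → roll 3 (new)  [load 60/110]
  70 → roll 4 (new)  [load 70/110]
  60 → roll 5 (new)  [load 60/110]
  20 → roll 2  [load 110/110]
  30 → roll 3  [load 90/110]
  20 → roll 3  [load 110/110]
  60 → roll 6 (new)  [load 60/110]
6 paper rolls opened.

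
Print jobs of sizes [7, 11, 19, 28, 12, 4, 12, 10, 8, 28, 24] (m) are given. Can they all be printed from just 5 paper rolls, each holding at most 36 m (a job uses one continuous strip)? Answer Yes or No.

A valid assignment using 5 paper rolls:
  roll 1: 28 + 8 = 36
  roll 2: 28 + 7 = 35
  roll 3: 24 + 12 = 36
  roll 4: 19 + 12 + 4 = 35
  roll 5: 11 + 10 = 21
Every load is within 36 m, so 5 paper rolls suffice.

Yes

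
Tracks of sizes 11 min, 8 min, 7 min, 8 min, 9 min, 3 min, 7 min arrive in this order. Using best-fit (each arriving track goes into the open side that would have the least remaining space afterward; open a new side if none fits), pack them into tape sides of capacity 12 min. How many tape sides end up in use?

6

  11 → side 1 (new)  [load 11/12]
  8 → side 2 (new)  [load 8/12]
  7 → side 3 (new)  [load 7/12]
  8 → side 4 (new)  [load 8/12]
  9 → side 5 (new)  [load 9/12]
  3 → side 5  [load 12/12]
  7 → side 6 (new)  [load 7/12]
6 tape sides opened.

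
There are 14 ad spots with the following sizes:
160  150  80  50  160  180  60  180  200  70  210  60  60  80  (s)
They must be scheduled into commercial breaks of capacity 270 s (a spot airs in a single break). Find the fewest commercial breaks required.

7

Total = 210 + 200 + 180 + 180 + 160 + 160 + 150 + 80 + 80 + 70 + 60 + 60 + 60 + 50 = 1700 s.
Lower bound: ⌈1700/270⌉ = 7 commercial breaks.
A packing using 7 commercial breaks:
  break 1: 210 + 60 = 270
  break 2: 200 + 70 = 270
  break 3: 180 + 80 = 260
  break 4: 180 + 80 = 260
  break 5: 160 + 60 + 50 = 270
  break 6: 160 + 60 = 220
  break 7: 150 = 150
This matches the lower bound, so 7 is optimal.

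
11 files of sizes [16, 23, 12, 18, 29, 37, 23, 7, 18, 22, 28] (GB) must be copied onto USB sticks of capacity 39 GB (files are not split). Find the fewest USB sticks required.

Total = 37 + 29 + 28 + 23 + 23 + 22 + 18 + 18 + 16 + 12 + 7 = 233 GB.
Lower bound: ⌈233/39⌉ = 6 USB sticks.
A packing using 7 USB sticks:
  USB stick 1: 37 = 37
  USB stick 2: 29 + 7 = 36
  USB stick 3: 28 = 28
  USB stick 4: 23 + 16 = 39
  USB stick 5: 23 + 12 = 35
  USB stick 6: 22 = 22
  USB stick 7: 18 + 18 = 36
No arrangement into 6 USB sticks stays within capacity, so 7 is optimal.

7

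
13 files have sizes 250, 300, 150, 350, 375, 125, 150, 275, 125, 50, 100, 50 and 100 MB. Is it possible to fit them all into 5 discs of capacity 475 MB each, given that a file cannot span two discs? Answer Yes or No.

Total = 2400 MB; ⌈2400/475⌉ = 6.
At least 6 discs are required, but only 5 are allowed.

No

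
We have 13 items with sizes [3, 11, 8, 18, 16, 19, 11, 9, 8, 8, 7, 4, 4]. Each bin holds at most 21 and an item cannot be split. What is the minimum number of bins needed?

7

Total = 19 + 18 + 16 + 11 + 11 + 9 + 8 + 8 + 8 + 7 + 4 + 4 + 3 = 126.
Lower bound: ⌈126/21⌉ = 6 bins.
A packing using 7 bins:
  bin 1: 19 = 19
  bin 2: 18 + 3 = 21
  bin 3: 16 + 4 = 20
  bin 4: 11 + 9 = 20
  bin 5: 11 + 8 = 19
  bin 6: 8 + 8 + 4 = 20
  bin 7: 7 = 7
No arrangement into 6 bins stays within capacity, so 7 is optimal.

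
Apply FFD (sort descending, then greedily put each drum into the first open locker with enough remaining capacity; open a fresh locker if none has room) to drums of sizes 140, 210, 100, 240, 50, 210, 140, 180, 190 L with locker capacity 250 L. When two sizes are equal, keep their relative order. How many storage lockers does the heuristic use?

Sorted descending: 240, 210, 210, 190, 180, 140, 140, 100, 50.
  240 → locker 1 (new)  [load 240/250]
  210 → locker 2 (new)  [load 210/250]
  210 → locker 3 (new)  [load 210/250]
  190 → locker 4 (new)  [load 190/250]
  180 → locker 5 (new)  [load 180/250]
  140 → locker 6 (new)  [load 140/250]
  140 → locker 7 (new)  [load 140/250]
  100 → locker 6  [load 240/250]
  50 → locker 4  [load 240/250]
7 storage lockers opened.

7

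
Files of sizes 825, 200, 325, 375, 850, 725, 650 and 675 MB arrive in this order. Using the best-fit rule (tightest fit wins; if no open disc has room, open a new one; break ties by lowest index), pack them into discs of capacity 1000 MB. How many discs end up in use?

  825 → disc 1 (new)  [load 825/1000]
  200 → disc 2 (new)  [load 200/1000]
  325 → disc 2  [load 525/1000]
  375 → disc 2  [load 900/1000]
  850 → disc 3 (new)  [load 850/1000]
  725 → disc 4 (new)  [load 725/1000]
  650 → disc 5 (new)  [load 650/1000]
  675 → disc 6 (new)  [load 675/1000]
6 discs opened.

6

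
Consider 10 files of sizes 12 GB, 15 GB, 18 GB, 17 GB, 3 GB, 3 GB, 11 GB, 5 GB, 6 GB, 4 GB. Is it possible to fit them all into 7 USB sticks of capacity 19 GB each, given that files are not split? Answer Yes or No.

A valid assignment using 6 USB sticks:
  USB stick 1: 18 = 18
  USB stick 2: 17 = 17
  USB stick 3: 15 + 4 = 19
  USB stick 4: 12 + 6 = 18
  USB stick 5: 11 + 5 + 3 = 19
  USB stick 6: 3 = 3
That uses only 6 ≤ 7, so 7 USB sticks are enough.

Yes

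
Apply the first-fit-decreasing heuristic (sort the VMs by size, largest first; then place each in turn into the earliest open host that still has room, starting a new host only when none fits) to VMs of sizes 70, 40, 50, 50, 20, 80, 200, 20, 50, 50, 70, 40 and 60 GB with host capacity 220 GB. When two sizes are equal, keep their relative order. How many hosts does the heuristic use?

4

Sorted descending: 200, 80, 70, 70, 60, 50, 50, 50, 50, 40, 40, 20, 20.
  200 → host 1 (new)  [load 200/220]
  80 → host 2 (new)  [load 80/220]
  70 → host 2  [load 150/220]
  70 → host 2  [load 220/220]
  60 → host 3 (new)  [load 60/220]
  50 → host 3  [load 110/220]
  50 → host 3  [load 160/220]
  50 → host 3  [load 210/220]
  50 → host 4 (new)  [load 50/220]
  40 → host 4  [load 90/220]
  40 → host 4  [load 130/220]
  20 → host 1  [load 220/220]
  20 → host 4  [load 150/220]
4 hosts opened.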